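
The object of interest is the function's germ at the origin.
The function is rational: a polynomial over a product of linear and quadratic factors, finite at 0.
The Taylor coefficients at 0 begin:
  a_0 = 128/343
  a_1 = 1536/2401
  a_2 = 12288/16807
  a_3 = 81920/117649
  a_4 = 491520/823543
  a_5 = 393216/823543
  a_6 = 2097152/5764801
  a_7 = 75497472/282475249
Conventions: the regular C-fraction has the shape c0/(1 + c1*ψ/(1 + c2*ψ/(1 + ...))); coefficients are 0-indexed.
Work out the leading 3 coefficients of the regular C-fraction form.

Taylor coefficients (read off): a_0 = 128/343, a_1 = 1536/2401, a_2 = 12288/16807.
c0 = a_0 = 128/343. Peel one level at a time: if S = 1 + c*ψ/S' with S'(0) = 1, then c is the ψ-coefficient of S and S' = c*ψ/(S - 1).
S_1 = c0/f = 1 + (-12/7)*ψ + (48/49)*ψ^2 + ...; c1 = -12/7.
S_2 = c1*ψ/(S_1 - 1) = 1 + (4/7)*ψ + ...; c2 = 4/7.

The regular C-fraction coefficients are [128/343, -12/7, 4/7].


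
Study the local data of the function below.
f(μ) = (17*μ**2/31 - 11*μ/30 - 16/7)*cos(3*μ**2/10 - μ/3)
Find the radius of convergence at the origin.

The factor cos(3*μ**2/10 - μ/3) is entire and contributes no finite singular point.
The polynomial part has no poles.
No finite singular points: the Taylor series at 0 converges everywhere.

The radius of convergence is infinite.


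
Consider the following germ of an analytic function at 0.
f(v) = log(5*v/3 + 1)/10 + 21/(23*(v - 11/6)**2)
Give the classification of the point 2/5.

The point is a regular point.

Denominator factors: v - 11/6 = -43/30 at v = 2/5 — none vanishes.
Branch term log(1 - v/(-3/5)): argument at 2/5 is 5/3, nonzero, so 2/5 is not its branch point (a point on a principal cut is still regular for the continued germ).
So the germ continues analytically to 2/5.


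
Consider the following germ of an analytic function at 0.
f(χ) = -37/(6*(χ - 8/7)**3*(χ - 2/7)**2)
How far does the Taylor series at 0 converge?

Denominator factor (χ - 8/7)^3: pole of order 3 at 8/7, modulus 8/7.
Denominator factor (χ - 2/7)^2: pole of order 2 at 2/7, modulus 2/7.
The radius of convergence is the smallest modulus among the singular points: 2/7.

The radius of convergence is 2/7.


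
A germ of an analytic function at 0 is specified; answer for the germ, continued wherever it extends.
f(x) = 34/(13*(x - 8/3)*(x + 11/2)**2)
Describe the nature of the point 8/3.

The point is a pole of order 1.

The denominator factor x - 8/3 vanishes at 8/3 and appears to the power 1; the numerator there equals 34/13, nonzero, and no other factor vanishes.
Hence a pole whose order is the multiplicity, 1.


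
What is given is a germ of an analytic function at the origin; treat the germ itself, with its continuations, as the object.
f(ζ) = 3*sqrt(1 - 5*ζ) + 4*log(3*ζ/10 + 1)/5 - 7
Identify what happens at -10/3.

The point is a logarithmic branch point.

The term (4/5)*log(1 - ζ/(-10/3)) has argument 1 - -10/3/(-10/3) = 0 at -10/3: a logarithmic (infinitely-sheeted) branch point; the remaining terms are analytic or single-valued there.


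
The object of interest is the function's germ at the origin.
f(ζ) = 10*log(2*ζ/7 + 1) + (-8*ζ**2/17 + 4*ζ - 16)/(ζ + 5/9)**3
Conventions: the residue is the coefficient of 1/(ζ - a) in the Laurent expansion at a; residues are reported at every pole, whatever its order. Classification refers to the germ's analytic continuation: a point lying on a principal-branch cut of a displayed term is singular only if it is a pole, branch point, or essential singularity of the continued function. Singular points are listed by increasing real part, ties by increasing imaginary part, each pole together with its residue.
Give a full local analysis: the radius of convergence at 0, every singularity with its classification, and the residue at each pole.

Denominator factor (ζ + 5/9)^3: pole of order 3 at -5/9, modulus 5/9.
Branch term (10)*log(1 - ζ/(-7/2)): its argument vanishes at ζ = -7/2, a logarithmic branch point, modulus 7/2.
The radius of convergence is the smallest modulus among the singular points: 5/9.
The branch term is analytic at -5/9 and contributes nothing to the residue; only the rational part matters.
At the order-3 pole -5/9 set g(ζ) = (ζ - (-5/9))^3*(rational part) = -8*ζ**2/17 + 4*ζ - 16.
Order-3 pole: residue = g''(a)/2; g''(-5/9) = -16/17, so the residue is -8/17.
List the singular points by increasing real part (a conjugate pair: the negative imaginary part first).

Radius of convergence at 0: 5/9.
At -7/2: a logarithmic branch point.
At -5/9: a pole of order 3; residue -8/17.


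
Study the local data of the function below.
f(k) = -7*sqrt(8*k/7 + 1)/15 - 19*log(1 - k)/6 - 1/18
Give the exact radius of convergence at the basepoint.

Branch term (-7/15)*sqrt(1 - k/(-7/8)): its argument vanishes at k = -7/8, a square-root branch point, modulus 7/8.
Branch term (-19/6)*log(1 - k/(1)): its argument vanishes at k = 1, a logarithmic branch point, modulus 1.
The radius of convergence is the smallest modulus among the singular points: 7/8.

The radius of convergence is 7/8.


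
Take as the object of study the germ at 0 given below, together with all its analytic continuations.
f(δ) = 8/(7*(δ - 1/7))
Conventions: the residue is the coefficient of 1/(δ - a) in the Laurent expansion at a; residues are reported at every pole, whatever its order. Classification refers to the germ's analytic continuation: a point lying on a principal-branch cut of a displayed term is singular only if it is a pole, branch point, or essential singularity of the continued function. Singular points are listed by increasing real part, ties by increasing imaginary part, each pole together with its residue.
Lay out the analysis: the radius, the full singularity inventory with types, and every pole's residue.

Denominator factor (δ - 1/7): pole of order 1 at 1/7, modulus 1/7.
The radius of convergence is the smallest modulus among the singular points: 1/7.
At the order-1 pole 1/7 set g(δ) = (δ - (1/7))*f(δ) = 8/7.
Simple pole: residue = g(a) at a = 1/7, which is 8/7.

Radius of convergence at 0: 1/7.
At 1/7: a pole of order 1; residue 8/7.


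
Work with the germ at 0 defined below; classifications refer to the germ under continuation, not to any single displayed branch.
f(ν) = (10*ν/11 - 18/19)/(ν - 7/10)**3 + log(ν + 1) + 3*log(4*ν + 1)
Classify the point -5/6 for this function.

The point is a regular point.

Denominator factors: ν - 7/10 = -23/15 at ν = -5/6 — none vanishes.
Branch term log(1 - ν/(-1)): argument at -5/6 is 1/6, nonzero, so -5/6 is not its branch point (a point on a principal cut is still regular for the continued germ).
Branch term log(1 - ν/(-1/4)): argument at -5/6 is -7/3, nonzero, so -5/6 is not its branch point (a point on a principal cut is still regular for the continued germ).
So the germ continues analytically to -5/6.


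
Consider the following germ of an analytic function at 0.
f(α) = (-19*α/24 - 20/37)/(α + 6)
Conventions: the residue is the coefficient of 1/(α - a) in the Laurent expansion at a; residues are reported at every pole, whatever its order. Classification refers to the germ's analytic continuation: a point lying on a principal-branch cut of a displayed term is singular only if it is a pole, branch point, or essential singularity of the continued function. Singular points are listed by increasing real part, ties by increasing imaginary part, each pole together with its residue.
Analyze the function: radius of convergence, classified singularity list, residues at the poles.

Radius of convergence at 0: 6.
At -6: a pole of order 1; residue 623/148.

Denominator factor (α + 6): pole of order 1 at -6, modulus 6.
The radius of convergence is the smallest modulus among the singular points: 6.
At the order-1 pole -6 set g(α) = (α - (-6))*f(α) = -19*α/24 - 20/37.
Simple pole: residue = g(a) at a = -6, which is 623/148.


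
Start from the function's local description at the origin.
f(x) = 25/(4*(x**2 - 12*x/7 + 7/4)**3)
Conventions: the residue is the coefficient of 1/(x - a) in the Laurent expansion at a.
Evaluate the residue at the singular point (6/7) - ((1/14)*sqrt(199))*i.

The factor x**2 - 12*x/7 + 7/4 splits as (x - a)(x - a') with a = (6/7) - ((1/14)*sqrt(199))*i, a' = (6/7) + ((1/14)*sqrt(199))*i. At the order-3 pole a set g(x) = (x - a)^3*f(x) = [25/4] / (x - a')^3.
Order-3 pole: residue = g''(a)/2; g''((6/7) - ((1/14)*sqrt(199))*i) = ((1260525/7880599)*sqrt(199))*i, so the residue is ((1260525/15761198)*sqrt(199))*i.

The residue is ((1260525/15761198)*sqrt(199))*i.


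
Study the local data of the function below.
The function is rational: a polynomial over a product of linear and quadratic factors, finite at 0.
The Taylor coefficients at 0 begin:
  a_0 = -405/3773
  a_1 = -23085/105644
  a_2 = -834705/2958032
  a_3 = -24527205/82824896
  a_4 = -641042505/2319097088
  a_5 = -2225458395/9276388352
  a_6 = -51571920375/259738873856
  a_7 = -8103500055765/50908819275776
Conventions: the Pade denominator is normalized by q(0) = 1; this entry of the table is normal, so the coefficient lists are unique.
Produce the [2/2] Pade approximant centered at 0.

The Pade approximant has numerator coefficients [-405/3773, -420390/8108177, -718065/56757239]; denominator coefficients [1, -13347/8596, 39105/60172].

Taylor coefficients needed (read off): a_0 = -405/3773, a_1 = -23085/105644, a_2 = -834705/2958032, a_3 = -24527205/82824896, a_4 = -641042505/2319097088.
Write the denominator as Q(j) = 1 + q1*j + q2*j^2. Requiring Q*f - P = O(j^5) with deg P <= 2 kills the coefficients of j^3..j^4 in Q*f:
  j^3: a_3 + q1*a_2 + q2*a_1 = 0, i.e. -24527205/82824896 + (-834705/2958032)*q1 + (-23085/105644)*q2 = 0.
  j^4: a_4 + q1*a_3 + q2*a_2 = 0, i.e. -641042505/2319097088 + (-24527205/82824896)*q1 + (-834705/2958032)*q2 = 0.
Solving this linear system: q1 = -13347/8596, q2 = 39105/60172.
The numerator is Q*f truncated at degree 2: P0 = a_0 = -405/3773; P1 = a_1 + q1*a_0 = -420390/8108177; P2 = a_2 + q1*a_1 + q2*a_0 = -718065/56757239.


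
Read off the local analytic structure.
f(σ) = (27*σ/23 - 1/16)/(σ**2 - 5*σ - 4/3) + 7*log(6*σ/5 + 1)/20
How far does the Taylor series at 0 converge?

The radius of convergence is -5/2 + (1/6)*sqrt(273).

Denominator factor (σ**2 - 5*σ - 4/3): discriminant 91/3, real irrational roots 5/2 + (1/6)*sqrt(273) and 5/2 - (1/6)*sqrt(273); poles of order 1, moduli 5/2 + (1/6)*sqrt(273) and -5/2 + (1/6)*sqrt(273).
Branch term (7/20)*log(1 - σ/(-5/6)): its argument vanishes at σ = -5/6, a logarithmic branch point, modulus 5/6.
The radius of convergence is the smallest modulus among the singular points: -5/2 + (1/6)*sqrt(273).


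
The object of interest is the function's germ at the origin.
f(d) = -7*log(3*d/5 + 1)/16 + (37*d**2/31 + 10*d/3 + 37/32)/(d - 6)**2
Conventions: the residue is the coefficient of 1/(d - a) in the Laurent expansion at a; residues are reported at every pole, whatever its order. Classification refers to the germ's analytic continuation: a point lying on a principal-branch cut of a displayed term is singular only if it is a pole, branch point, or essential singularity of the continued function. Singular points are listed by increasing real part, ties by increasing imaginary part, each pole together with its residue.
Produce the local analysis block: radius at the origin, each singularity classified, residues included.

Denominator factor (d - 6)^2: pole of order 2 at 6, modulus 6.
Branch term (-7/16)*log(1 - d/(-5/3)): its argument vanishes at d = -5/3, a logarithmic branch point, modulus 5/3.
The radius of convergence is the smallest modulus among the singular points: 5/3.
The branch term is analytic at 6 and contributes nothing to the residue; only the rational part matters.
At the order-2 pole 6 set g(d) = (d - (6))^2*(rational part) = 37*d**2/31 + 10*d/3 + 37/32.
Order-2 pole: residue = g'(a); g'(6) = 1642/93, so the residue is 1642/93.
List the singular points by increasing real part (a conjugate pair: the negative imaginary part first).

Radius of convergence at 0: 5/3.
At -5/3: a logarithmic branch point.
At 6: a pole of order 2; residue 1642/93.


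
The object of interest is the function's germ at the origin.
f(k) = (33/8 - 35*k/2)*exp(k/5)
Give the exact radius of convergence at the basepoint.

The factor exp(k/5) is entire and contributes no finite singular point.
The polynomial part has no poles.
No finite singular points: the Taylor series at 0 converges everywhere.

The radius of convergence is infinite.


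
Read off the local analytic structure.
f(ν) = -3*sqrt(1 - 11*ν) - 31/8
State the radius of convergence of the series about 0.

Branch term (-3)*sqrt(1 - ν/(1/11)): its argument vanishes at ν = 1/11, a square-root branch point, modulus 1/11.
The radius of convergence is the smallest modulus among the singular points: 1/11.

The radius of convergence is 1/11.


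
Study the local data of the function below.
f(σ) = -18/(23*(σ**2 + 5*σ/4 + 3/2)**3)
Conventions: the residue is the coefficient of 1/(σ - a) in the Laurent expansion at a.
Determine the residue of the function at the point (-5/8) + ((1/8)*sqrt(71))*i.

The residue is ((110592/8231953)*sqrt(71))*i.

The factor σ**2 + 5*σ/4 + 3/2 splits as (σ - a)(σ - a') with a = (-5/8) + ((1/8)*sqrt(71))*i, a' = (-5/8) - ((1/8)*sqrt(71))*i. At the order-3 pole a set g(σ) = (σ - a)^3*f(σ) = [-18/23] / (σ - a')^3.
Order-3 pole: residue = g''(a)/2; g''((-5/8) + ((1/8)*sqrt(71))*i) = ((221184/8231953)*sqrt(71))*i, so the residue is ((110592/8231953)*sqrt(71))*i.


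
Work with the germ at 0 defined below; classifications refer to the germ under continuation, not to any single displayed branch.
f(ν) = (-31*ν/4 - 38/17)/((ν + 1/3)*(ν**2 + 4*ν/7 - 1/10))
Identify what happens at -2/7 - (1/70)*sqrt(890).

The denominator factor ν**2 + 4*ν/7 - 1/10 vanishes at -2/7 - (1/70)*sqrt(890) and appears to the power 1; the numerator there equals -5/238 + (31/280)*sqrt(890), nonzero, and no other factor vanishes.
Hence a pole whose order is the multiplicity, 1.

The point is a pole of order 1.


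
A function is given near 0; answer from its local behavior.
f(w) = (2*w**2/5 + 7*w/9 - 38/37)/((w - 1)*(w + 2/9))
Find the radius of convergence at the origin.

Denominator factor (w - 1): pole of order 1 at 1, modulus 1.
Denominator factor (w + 2/9): pole of order 1 at -2/9, modulus 2/9.
The radius of convergence is the smallest modulus among the singular points: 2/9.

The radius of convergence is 2/9.


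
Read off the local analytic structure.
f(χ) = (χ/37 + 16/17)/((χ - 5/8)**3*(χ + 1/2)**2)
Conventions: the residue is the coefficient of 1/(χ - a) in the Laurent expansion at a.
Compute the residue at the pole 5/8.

The residue is 805376/458541.

At the order-3 pole 5/8 set g(χ) = (χ - (5/8))^3*f(χ) = (χ/37 + 16/17)/(χ + 1/2)**2.
Order-3 pole: residue = g''(a)/2; g''(5/8) = 1610752/458541, so the residue is 805376/458541.


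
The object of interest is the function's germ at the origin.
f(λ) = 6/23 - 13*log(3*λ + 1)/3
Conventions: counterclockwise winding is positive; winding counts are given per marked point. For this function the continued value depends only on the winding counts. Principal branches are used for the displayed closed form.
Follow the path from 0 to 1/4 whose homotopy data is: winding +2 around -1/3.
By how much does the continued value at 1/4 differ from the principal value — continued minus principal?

Continued minus principal equals -(52/3)*pi*i.

The rational part is single-valued and drops out of the difference; each branch term changes only by its own monodromy.
(-13/3)*log(1 - λ/(-1/3)): each positive loop around -1/3 adds 2*pi*i to the log, so winding +2 contributes (-13/3)*(2)*2*pi*i = -(52/3)*pi*i.
Summing the contributions at λ = 1/4 gives -(52/3)*pi*i.


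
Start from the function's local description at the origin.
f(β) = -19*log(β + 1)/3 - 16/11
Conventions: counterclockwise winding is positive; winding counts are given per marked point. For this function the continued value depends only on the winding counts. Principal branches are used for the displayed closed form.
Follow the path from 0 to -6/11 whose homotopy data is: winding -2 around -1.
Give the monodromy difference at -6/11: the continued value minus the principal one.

The rational part is single-valued and drops out of the difference; each branch term changes only by its own monodromy.
(-19/3)*log(1 - β/(-1)): each positive loop around -1 adds 2*pi*i to the log, so winding -2 contributes (-19/3)*(-2)*2*pi*i = (76/3)*pi*i.
Summing the contributions at β = -6/11 gives (76/3)*pi*i.

Continued minus principal equals (76/3)*pi*i.


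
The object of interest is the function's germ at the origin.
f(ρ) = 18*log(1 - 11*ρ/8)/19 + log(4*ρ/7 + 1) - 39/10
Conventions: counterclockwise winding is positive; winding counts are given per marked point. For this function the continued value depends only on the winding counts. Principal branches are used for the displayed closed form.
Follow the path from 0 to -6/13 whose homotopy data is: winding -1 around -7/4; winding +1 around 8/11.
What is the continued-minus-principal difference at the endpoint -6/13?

Continued minus principal equals -(2/19)*pi*i.

The rational part is single-valued and drops out of the difference; each branch term changes only by its own monodromy.
(1)*log(1 - ρ/(-7/4)): each positive loop around -7/4 adds 2*pi*i to the log, so winding -1 contributes (1)*(-1)*2*pi*i = -(2)*pi*i.
(18/19)*log(1 - ρ/(8/11)): each positive loop around 8/11 adds 2*pi*i to the log, so winding +1 contributes (18/19)*(1)*2*pi*i = (36/19)*pi*i.
Summing the contributions at ρ = -6/13 gives -(2/19)*pi*i.


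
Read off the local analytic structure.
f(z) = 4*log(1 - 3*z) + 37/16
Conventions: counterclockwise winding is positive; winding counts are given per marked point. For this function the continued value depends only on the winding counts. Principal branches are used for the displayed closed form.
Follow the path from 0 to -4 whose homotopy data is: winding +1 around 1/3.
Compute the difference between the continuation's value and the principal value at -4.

The rational part is single-valued and drops out of the difference; each branch term changes only by its own monodromy.
(4)*log(1 - z/(1/3)): each positive loop around 1/3 adds 2*pi*i to the log, so winding +1 contributes (4)*(1)*2*pi*i = (8)*pi*i.
Summing the contributions at z = -4 gives (8)*pi*i.

Continued minus principal equals (8)*pi*i.


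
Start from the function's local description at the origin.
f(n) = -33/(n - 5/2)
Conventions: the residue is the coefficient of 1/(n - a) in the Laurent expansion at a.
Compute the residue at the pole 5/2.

The residue is -33.

At the order-1 pole 5/2 set g(n) = (n - (5/2))*f(n) = -33.
Simple pole: residue = g(a) at a = 5/2, which is -33.


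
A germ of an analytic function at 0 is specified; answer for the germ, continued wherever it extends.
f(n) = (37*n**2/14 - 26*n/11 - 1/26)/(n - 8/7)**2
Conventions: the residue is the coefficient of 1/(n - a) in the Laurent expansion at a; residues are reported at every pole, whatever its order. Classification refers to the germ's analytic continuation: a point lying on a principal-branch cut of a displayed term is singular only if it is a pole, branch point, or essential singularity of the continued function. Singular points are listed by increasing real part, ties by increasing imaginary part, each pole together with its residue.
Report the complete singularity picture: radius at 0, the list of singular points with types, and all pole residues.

Denominator factor (n - 8/7)^2: pole of order 2 at 8/7, modulus 8/7.
The radius of convergence is the smallest modulus among the singular points: 8/7.
At the order-2 pole 8/7 set g(n) = (n - (8/7))^2*f(n) = 37*n**2/14 - 26*n/11 - 1/26.
Order-2 pole: residue = g'(a); g'(8/7) = 1982/539, so the residue is 1982/539.

Radius of convergence at 0: 8/7.
At 8/7: a pole of order 2; residue 1982/539.


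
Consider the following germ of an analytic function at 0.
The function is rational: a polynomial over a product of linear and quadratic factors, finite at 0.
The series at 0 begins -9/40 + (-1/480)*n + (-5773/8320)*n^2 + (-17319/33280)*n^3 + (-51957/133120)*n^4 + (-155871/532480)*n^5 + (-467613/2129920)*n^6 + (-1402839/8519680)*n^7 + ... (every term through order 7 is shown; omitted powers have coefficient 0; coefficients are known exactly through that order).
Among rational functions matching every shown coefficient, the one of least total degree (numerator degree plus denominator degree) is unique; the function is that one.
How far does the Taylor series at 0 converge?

No rational of total degree below 3 reproduces all 8 coefficients; solving the [2/1] Pade equations on them gives f(n) = (12*n**2/13 - 2*n/9 + 3/10)/(n - 4/3), whose expansion matches every shown term.
Denominator factor (n - 4/3): pole of order 1 at 4/3, modulus 4/3.
The radius of convergence is the smallest modulus among the singular points: 4/3.

The radius of convergence is 4/3.


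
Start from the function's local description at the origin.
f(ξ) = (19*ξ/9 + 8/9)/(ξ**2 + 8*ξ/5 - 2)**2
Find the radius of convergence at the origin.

The radius of convergence is -4/5 + (1/5)*sqrt(66).

Denominator factor (ξ**2 + 8*ξ/5 - 2)^2: discriminant 264/25, real irrational roots -4/5 + (1/5)*sqrt(66) and -4/5 - (1/5)*sqrt(66); poles of order 2, moduli -4/5 + (1/5)*sqrt(66) and 4/5 + (1/5)*sqrt(66).
The radius of convergence is the smallest modulus among the singular points: -4/5 + (1/5)*sqrt(66).


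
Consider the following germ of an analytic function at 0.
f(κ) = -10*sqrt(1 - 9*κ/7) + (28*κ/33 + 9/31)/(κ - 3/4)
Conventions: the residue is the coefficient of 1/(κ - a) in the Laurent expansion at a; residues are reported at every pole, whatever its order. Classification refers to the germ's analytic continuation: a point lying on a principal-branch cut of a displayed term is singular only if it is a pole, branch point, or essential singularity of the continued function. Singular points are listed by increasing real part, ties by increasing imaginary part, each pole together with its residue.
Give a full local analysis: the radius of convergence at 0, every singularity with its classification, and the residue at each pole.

Radius of convergence at 0: 3/4.
At 3/4: a pole of order 1; residue 316/341.
At 7/9: an algebraic (square-root) branch point.

Denominator factor (κ - 3/4): pole of order 1 at 3/4, modulus 3/4.
Branch term (-10)*sqrt(1 - κ/(7/9)): its argument vanishes at κ = 7/9, a square-root branch point, modulus 7/9.
The radius of convergence is the smallest modulus among the singular points: 3/4.
The branch term is analytic at 3/4 and contributes nothing to the residue; only the rational part matters.
At the order-1 pole 3/4 set g(κ) = (κ - (3/4))*(rational part) = 28*κ/33 + 9/31.
Simple pole: residue = g(a) at a = 3/4, which is 316/341.
List the singular points by increasing real part (a conjugate pair: the negative imaginary part first).


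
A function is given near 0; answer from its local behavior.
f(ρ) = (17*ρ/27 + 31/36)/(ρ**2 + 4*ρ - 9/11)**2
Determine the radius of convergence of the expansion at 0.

Denominator factor (ρ**2 + 4*ρ - 9/11)^2: discriminant 212/11, real irrational roots -2 + (1/11)*sqrt(583) and -2 - (1/11)*sqrt(583); poles of order 2, moduli -2 + (1/11)*sqrt(583) and 2 + (1/11)*sqrt(583).
The radius of convergence is the smallest modulus among the singular points: -2 + (1/11)*sqrt(583).

The radius of convergence is -2 + (1/11)*sqrt(583).


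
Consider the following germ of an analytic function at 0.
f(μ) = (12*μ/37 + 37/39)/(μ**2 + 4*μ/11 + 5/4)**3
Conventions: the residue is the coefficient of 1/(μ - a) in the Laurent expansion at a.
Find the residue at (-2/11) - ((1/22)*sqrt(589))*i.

The residue is ((413549686/98285841589)*sqrt(589))*i.

The factor μ**2 + 4*μ/11 + 5/4 splits as (μ - a)(μ - a') with a = (-2/11) - ((1/22)*sqrt(589))*i, a' = (-2/11) + ((1/22)*sqrt(589))*i. At the order-3 pole a set g(μ) = (μ - a)^3*f(μ) = [12*μ/37 + 37/39] / (μ - a')^3.
Order-3 pole: residue = g''(a)/2; g''((-2/11) - ((1/22)*sqrt(589))*i) = ((827099372/98285841589)*sqrt(589))*i, so the residue is ((413549686/98285841589)*sqrt(589))*i.


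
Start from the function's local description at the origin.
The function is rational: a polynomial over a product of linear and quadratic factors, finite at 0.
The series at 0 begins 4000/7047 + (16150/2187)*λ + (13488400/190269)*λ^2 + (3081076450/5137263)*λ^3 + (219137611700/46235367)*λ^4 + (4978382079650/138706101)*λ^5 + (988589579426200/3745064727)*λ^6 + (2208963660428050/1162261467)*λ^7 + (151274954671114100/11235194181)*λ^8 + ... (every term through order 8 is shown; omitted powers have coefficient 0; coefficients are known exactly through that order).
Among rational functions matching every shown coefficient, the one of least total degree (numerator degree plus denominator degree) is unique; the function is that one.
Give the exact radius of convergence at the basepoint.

No rational of total degree below 7 reproduces all 9 coefficients; solving the [2/5] Pade equations on them gives f(λ) = (-λ**2/3 - λ/12 - 20/29)/((λ - 3/2)*(λ**2 + 11*λ/2 - 9/10)**2), whose expansion matches every shown term.
Denominator factor (λ - 3/2): pole of order 1 at 3/2, modulus 3/2.
Denominator factor (λ**2 + 11*λ/2 - 9/10)^2: discriminant 677/20, real irrational roots -11/4 + (1/20)*sqrt(3385) and -11/4 - (1/20)*sqrt(3385); poles of order 2, moduli -11/4 + (1/20)*sqrt(3385) and 11/4 + (1/20)*sqrt(3385).
The radius of convergence is the smallest modulus among the singular points: -11/4 + (1/20)*sqrt(3385).

The radius of convergence is -11/4 + (1/20)*sqrt(3385).


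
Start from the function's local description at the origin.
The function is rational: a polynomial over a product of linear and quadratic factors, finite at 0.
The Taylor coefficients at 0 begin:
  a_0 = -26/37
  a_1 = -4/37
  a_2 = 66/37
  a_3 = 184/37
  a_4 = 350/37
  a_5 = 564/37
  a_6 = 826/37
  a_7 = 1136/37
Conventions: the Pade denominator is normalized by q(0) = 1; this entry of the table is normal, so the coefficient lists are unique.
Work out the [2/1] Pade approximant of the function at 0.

Taylor coefficients needed (read off): a_0 = -26/37, a_1 = -4/37, a_2 = 66/37, a_3 = 184/37.
Write the denominator as Q(α) = 1 + q1*α. Requiring Q*f - P = O(α^4) with deg P <= 2 kills the coefficients of α^3..α^3 in Q*f:
  α^3: a_3 + q1*a_2 = 0, i.e. 184/37 + (66/37)*q1 = 0.
Solving this linear system: q1 = -92/33.
The numerator is Q*f truncated at degree 2: P0 = a_0 = -26/37; P1 = a_1 + q1*a_0 = 2260/1221; P2 = a_2 + q1*a_1 = 2546/1221.

The Pade approximant has numerator coefficients [-26/37, 2260/1221, 2546/1221]; denominator coefficients [1, -92/33].


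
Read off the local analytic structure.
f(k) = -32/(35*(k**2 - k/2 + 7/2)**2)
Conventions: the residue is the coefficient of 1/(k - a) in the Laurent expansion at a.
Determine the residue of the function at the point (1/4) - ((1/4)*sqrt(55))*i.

The residue is -((512/105875)*sqrt(55))*i.

The factor k**2 - k/2 + 7/2 splits as (k - a)(k - a') with a = (1/4) - ((1/4)*sqrt(55))*i, a' = (1/4) + ((1/4)*sqrt(55))*i. At the order-2 pole a set g(k) = (k - a)^2*f(k) = [-32/35] / (k - a')^2.
Order-2 pole: residue = g'(a); g'((1/4) - ((1/4)*sqrt(55))*i) = -((512/105875)*sqrt(55))*i, so the residue is -((512/105875)*sqrt(55))*i.


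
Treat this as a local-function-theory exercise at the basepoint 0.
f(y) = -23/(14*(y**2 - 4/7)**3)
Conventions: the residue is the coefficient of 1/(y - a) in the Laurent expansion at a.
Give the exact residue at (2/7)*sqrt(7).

The factor y**2 - 4/7 splits as (y - a)(y - a') with a = (2/7)*sqrt(7), a' = -(2/7)*sqrt(7). At the order-3 pole a set g(y) = (y - a)^3*f(y) = [-23/14] / (y - a')^3.
Order-3 pole: residue = g''(a)/2; g''((2/7)*sqrt(7)) = -(483/512)*sqrt(7), so the residue is -(483/1024)*sqrt(7).

The residue is -(483/1024)*sqrt(7).


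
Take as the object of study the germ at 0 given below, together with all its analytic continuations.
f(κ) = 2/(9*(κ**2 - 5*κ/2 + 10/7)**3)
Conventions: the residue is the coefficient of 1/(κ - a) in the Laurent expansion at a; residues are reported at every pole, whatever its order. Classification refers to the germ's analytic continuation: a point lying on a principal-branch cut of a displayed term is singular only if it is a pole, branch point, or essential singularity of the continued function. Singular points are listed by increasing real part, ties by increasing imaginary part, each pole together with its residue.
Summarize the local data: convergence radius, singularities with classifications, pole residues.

Denominator factor (κ**2 - 5*κ/2 + 10/7)^3: discriminant 15/28, real irrational roots 5/4 + (1/28)*sqrt(105) and 5/4 - (1/28)*sqrt(105); poles of order 3, moduli 5/4 + (1/28)*sqrt(105) and 5/4 - (1/28)*sqrt(105).
The radius of convergence is the smallest modulus among the singular points: 5/4 - (1/28)*sqrt(105).
The factor κ**2 - 5*κ/2 + 10/7 splits as (κ - a)(κ - a') with a = 5/4 - (1/28)*sqrt(105), a' = 5/4 + (1/28)*sqrt(105). At the order-3 pole a set g(κ) = (κ - a)^3*f(κ) = [2/9] / (κ - a')^3.
Order-3 pole: residue = g''(a)/2; g''(5/4 - (1/28)*sqrt(105)) = -(12544/10125)*sqrt(105), so the residue is -(6272/10125)*sqrt(105).
The factor κ**2 - 5*κ/2 + 10/7 splits as (κ - a)(κ - a') with a = 5/4 + (1/28)*sqrt(105), a' = 5/4 - (1/28)*sqrt(105). At the order-3 pole a set g(κ) = (κ - a)^3*f(κ) = [2/9] / (κ - a')^3.
Order-3 pole: residue = g''(a)/2; g''(5/4 + (1/28)*sqrt(105)) = (12544/10125)*sqrt(105), so the residue is (6272/10125)*sqrt(105).
List the singular points by increasing real part (a conjugate pair: the negative imaginary part first).

Radius of convergence at 0: 5/4 - (1/28)*sqrt(105).
At 5/4 - (1/28)*sqrt(105): a pole of order 3; residue -(6272/10125)*sqrt(105).
At 5/4 + (1/28)*sqrt(105): a pole of order 3; residue (6272/10125)*sqrt(105).


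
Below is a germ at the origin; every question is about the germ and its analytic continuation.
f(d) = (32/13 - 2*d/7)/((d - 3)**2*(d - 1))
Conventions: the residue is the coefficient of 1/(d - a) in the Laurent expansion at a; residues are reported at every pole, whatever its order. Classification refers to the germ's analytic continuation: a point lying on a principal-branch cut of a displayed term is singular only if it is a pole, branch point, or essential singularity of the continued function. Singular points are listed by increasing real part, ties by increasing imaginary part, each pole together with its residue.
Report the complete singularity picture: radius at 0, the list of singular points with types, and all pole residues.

Radius of convergence at 0: 1.
At 1: a pole of order 1; residue 99/182.
At 3: a pole of order 2; residue -99/182.

Denominator factor (d - 1): pole of order 1 at 1, modulus 1.
Denominator factor (d - 3)^2: pole of order 2 at 3, modulus 3.
The radius of convergence is the smallest modulus among the singular points: 1.
At the order-1 pole 1 set g(d) = (d - (1))*f(d) = (32/13 - 2*d/7)/(d - 3)**2.
Simple pole: residue = g(a) at a = 1, which is 99/182.
At the order-2 pole 3 set g(d) = (d - (3))^2*f(d) = (32/13 - 2*d/7)/(d - 1).
Order-2 pole: residue = g'(a); g'(3) = -99/182, so the residue is -99/182.
List the singular points by increasing real part (a conjugate pair: the negative imaginary part first).


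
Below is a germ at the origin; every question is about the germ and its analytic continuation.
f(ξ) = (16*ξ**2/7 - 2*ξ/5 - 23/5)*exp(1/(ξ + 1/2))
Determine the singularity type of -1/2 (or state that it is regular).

The point is an essential singularity.

The exponent 1/(ξ - (-1/2)) has a pole at -1/2, so exp(1/(ξ - (-1/2))) takes every nonzero value near it: an essential singularity (not a pole of any order).


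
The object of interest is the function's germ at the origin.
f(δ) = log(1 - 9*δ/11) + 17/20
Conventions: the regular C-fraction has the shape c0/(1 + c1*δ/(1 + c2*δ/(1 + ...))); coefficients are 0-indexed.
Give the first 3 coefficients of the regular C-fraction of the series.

Taylor coefficients (expand at 0): a_0 = 17/20, a_1 = -9/11, a_2 = -81/242.
c0 = a_0 = 17/20. Peel one level at a time: if S = 1 + c*δ/S' with S'(0) = 1, then c is the δ-coefficient of S and S' = c*δ/(S - 1).
S_1 = c0/f = 1 + (180/187)*δ + (46170/34969)*δ^2 + ...; c1 = 180/187.
S_2 = c1*δ/(S_1 - 1) = 1 + (-513/374)*δ + ...; c2 = -513/374.

The regular C-fraction coefficients are [17/20, 180/187, -513/374].


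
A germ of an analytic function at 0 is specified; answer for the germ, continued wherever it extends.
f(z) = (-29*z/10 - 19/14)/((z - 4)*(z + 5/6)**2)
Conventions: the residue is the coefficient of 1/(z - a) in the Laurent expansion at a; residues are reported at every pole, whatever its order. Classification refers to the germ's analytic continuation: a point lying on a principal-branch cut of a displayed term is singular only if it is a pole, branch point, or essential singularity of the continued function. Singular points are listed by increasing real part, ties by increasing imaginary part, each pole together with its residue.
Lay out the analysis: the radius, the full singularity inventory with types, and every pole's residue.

Denominator factor (z - 4): pole of order 1 at 4, modulus 4.
Denominator factor (z + 5/6)^2: pole of order 2 at -5/6, modulus 5/6.
The radius of convergence is the smallest modulus among the singular points: 5/6.
At the order-2 pole -5/6 set g(z) = (z - (-5/6))^2*f(z) = (-29*z/10 - 19/14)/(z - 4).
Order-2 pole: residue = g'(a); g'(-5/6) = 16326/29435, so the residue is 16326/29435.
At the order-1 pole 4 set g(z) = (z - (4))*f(z) = (-29*z/10 - 19/14)/(z + 5/6)**2.
Simple pole: residue = g(a) at a = 4, which is -16326/29435.
List the singular points by increasing real part (a conjugate pair: the negative imaginary part first).

Radius of convergence at 0: 5/6.
At -5/6: a pole of order 2; residue 16326/29435.
At 4: a pole of order 1; residue -16326/29435.


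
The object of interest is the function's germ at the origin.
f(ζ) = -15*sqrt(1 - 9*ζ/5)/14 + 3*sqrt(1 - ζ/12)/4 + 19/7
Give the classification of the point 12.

The point is an algebraic (square-root) branch point.

The term (3/4)*sqrt(1 - ζ/(12)) has argument 1 - 12/(12) = 0 at 12: a square-root (algebraic, two-sheeted) branch point; the remaining terms are analytic or single-valued there.


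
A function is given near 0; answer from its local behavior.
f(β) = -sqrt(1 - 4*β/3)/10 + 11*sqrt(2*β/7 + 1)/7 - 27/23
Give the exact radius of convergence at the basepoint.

Branch term (-1/10)*sqrt(1 - β/(3/4)): its argument vanishes at β = 3/4, a square-root branch point, modulus 3/4.
Branch term (11/7)*sqrt(1 - β/(-7/2)): its argument vanishes at β = -7/2, a square-root branch point, modulus 7/2.
The radius of convergence is the smallest modulus among the singular points: 3/4.

The radius of convergence is 3/4.


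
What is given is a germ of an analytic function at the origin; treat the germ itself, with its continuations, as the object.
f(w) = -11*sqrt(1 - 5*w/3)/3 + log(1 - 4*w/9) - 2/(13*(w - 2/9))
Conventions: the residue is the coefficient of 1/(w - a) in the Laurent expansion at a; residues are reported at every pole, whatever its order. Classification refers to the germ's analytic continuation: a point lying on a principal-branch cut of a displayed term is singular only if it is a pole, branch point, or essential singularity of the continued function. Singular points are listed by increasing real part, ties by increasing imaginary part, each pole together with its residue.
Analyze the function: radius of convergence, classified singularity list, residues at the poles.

Denominator factor (w - 2/9): pole of order 1 at 2/9, modulus 2/9.
Branch term (-11/3)*sqrt(1 - w/(3/5)): its argument vanishes at w = 3/5, a square-root branch point, modulus 3/5.
Branch term (1)*log(1 - w/(9/4)): its argument vanishes at w = 9/4, a logarithmic branch point, modulus 9/4.
The radius of convergence is the smallest modulus among the singular points: 2/9.
The branch terms are analytic at 2/9 and contribute nothing to the residue; only the rational part matters.
At the order-1 pole 2/9 set g(w) = (w - (2/9))*(rational part) = -2/13.
Simple pole: residue = g(a) at a = 2/9, which is -2/13.
List the singular points by increasing real part (a conjugate pair: the negative imaginary part first).

Radius of convergence at 0: 2/9.
At 2/9: a pole of order 1; residue -2/13.
At 3/5: an algebraic (square-root) branch point.
At 9/4: a logarithmic branch point.


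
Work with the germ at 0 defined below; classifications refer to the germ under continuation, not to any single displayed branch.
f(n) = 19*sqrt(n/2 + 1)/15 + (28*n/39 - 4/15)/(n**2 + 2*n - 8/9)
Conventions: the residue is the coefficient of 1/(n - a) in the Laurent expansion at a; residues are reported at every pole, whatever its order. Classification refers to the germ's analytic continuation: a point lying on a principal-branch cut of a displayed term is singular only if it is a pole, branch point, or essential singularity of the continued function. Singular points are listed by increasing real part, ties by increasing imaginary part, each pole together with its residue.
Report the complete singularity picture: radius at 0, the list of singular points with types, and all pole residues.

Radius of convergence at 0: -1 + (1/3)*sqrt(17).
At -1 - (1/3)*sqrt(17): a pole of order 1; residue 14/39 + (96/1105)*sqrt(17).
At -2: an algebraic (square-root) branch point.
At -1 + (1/3)*sqrt(17): a pole of order 1; residue 14/39 - (96/1105)*sqrt(17).

Denominator factor (n**2 + 2*n - 8/9): discriminant 68/9, real irrational roots -1 + (1/3)*sqrt(17) and -1 - (1/3)*sqrt(17); poles of order 1, moduli -1 + (1/3)*sqrt(17) and 1 + (1/3)*sqrt(17).
Branch term (19/15)*sqrt(1 - n/(-2)): its argument vanishes at n = -2, a square-root branch point, modulus 2.
The radius of convergence is the smallest modulus among the singular points: -1 + (1/3)*sqrt(17).
The branch term is analytic at -1 - (1/3)*sqrt(17) and contributes nothing to the residue; only the rational part matters.
The factor n**2 + 2*n - 8/9 splits as (n - a)(n - a') with a = -1 - (1/3)*sqrt(17), a' = -1 + (1/3)*sqrt(17). At the order-1 pole a set g(n) = (n - a)*(rational part) = [28*n/39 - 4/15] / (n - a').
Simple pole: residue = g(a) at a = -1 - (1/3)*sqrt(17), which is 14/39 + (96/1105)*sqrt(17).
The branch term is analytic at -1 + (1/3)*sqrt(17) and contributes nothing to the residue; only the rational part matters.
The factor n**2 + 2*n - 8/9 splits as (n - a)(n - a') with a = -1 + (1/3)*sqrt(17), a' = -1 - (1/3)*sqrt(17). At the order-1 pole a set g(n) = (n - a)*(rational part) = [28*n/39 - 4/15] / (n - a').
Simple pole: residue = g(a) at a = -1 + (1/3)*sqrt(17), which is 14/39 - (96/1105)*sqrt(17).
List the singular points by increasing real part (a conjugate pair: the negative imaginary part first).


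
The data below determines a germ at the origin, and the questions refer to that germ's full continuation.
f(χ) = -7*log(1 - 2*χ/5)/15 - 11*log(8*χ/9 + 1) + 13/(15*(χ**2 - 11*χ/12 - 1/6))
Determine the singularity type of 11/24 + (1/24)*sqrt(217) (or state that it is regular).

The point is a pole of order 1.

The denominator factor χ**2 - 11*χ/12 - 1/6 vanishes at 11/24 + (1/24)*sqrt(217) and appears to the power 1; the numerator there equals 13/15, nonzero, and no other factor vanishes.
The branch terms are analytic at this point.
Hence a pole whose order is the multiplicity, 1.


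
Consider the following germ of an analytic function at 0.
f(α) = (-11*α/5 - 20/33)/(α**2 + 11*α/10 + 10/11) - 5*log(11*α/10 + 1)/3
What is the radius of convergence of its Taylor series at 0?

Denominator factor (α**2 + 11*α/10 + 10/11): discriminant -2669/1100, complex-conjugate roots (-11/20) + ((1/220)*sqrt(29359))*i and (-11/20) - ((1/220)*sqrt(29359))*i; poles of order 1, moduli (1/11)*sqrt(110) and (1/11)*sqrt(110).
Branch term (-5/3)*log(1 - α/(-10/11)): its argument vanishes at α = -10/11, a logarithmic branch point, modulus 10/11.
The radius of convergence is the smallest modulus among the singular points: 10/11.

The radius of convergence is 10/11.
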